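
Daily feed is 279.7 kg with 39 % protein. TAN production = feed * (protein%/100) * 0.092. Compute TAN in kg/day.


Protein in feed = 279.7 * 39/100 = 109.083 kg/day
TAN = protein * 0.092 = 109.083 * 0.092 = 10.035636 kg/day

10.035636 kg/day


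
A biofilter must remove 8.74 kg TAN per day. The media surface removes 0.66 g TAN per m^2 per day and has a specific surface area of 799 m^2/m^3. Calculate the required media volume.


A = 8.74*1000 / 0.66 = 13242.424 m^2
V = 13242.424 / 799 = 16.5737

16.5737 m^3


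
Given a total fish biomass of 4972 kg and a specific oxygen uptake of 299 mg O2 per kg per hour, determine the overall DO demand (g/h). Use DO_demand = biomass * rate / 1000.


Total O2 consumption (mg/h) = 4972 kg * 299 mg/(kg*h) = 1486628 mg/h
Convert to g/h: 1486628 / 1000 = 1486.628 g/h

1486.628 g/h


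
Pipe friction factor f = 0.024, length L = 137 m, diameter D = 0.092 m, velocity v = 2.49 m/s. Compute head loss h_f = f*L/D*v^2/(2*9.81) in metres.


v^2 = 2.49^2 = 6.2001 m^2/s^2
L/D = 137/0.092 = 1489.1304
h_f = f*(L/D)*v^2/(2g) = 0.024 * 1489.1304 * 6.2001 / 19.62 = 11.2939 m

11.2939 m


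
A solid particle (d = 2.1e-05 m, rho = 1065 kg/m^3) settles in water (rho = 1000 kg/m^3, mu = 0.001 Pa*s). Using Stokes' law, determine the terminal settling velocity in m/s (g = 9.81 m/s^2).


Density difference: rho_p - rho_f = 1065 - 1000 = 65 kg/m^3
d^2 = (2.1e-05)^2 = 4.41e-10 m^2
Numerator = (rho_p - rho_f) * g * d^2 = 65 * 9.81 * 4.41e-10 = 2.8120365e-07
Denominator = 18 * mu = 18 * 0.001 = 0.018
v_s = 2.8120365e-07 / 0.018 = 1.56224e-05 m/s
Check: Re = rho_f * v_s * d / mu = 1000 * 1.56224e-05 * 2.1e-05 / 0.001 = 3.28e-04 < 1, so Stokes' law applies.

1.56224e-05 m/s


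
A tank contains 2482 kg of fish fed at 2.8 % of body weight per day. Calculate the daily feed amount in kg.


Feeding rate fraction = 2.8% / 100 = 0.028
Daily feed = 2482 kg * 0.028 = 69.496 kg/day

69.496 kg/day


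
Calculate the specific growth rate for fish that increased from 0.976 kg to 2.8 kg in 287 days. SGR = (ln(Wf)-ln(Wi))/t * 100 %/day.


ln(W_f) = ln(2.8) = 1.0296194
ln(W_i) = ln(0.976) = -0.024292693
ln(W_f) - ln(W_i) = 1.0296194 - -0.024292693 = 1.0539121
SGR = 1.0539121 / 287 * 100 = 0.367217 %/day

0.367217 %/day


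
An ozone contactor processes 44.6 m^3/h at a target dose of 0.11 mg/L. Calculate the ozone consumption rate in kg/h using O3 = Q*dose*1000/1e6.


O3 demand (mg/h) = Q * dose * 1000 = 44.6 * 0.11 * 1000 = 4906 mg/h
Convert mg to kg: 4906 / 1e6 = 0.004906 kg/h

0.004906 kg/h


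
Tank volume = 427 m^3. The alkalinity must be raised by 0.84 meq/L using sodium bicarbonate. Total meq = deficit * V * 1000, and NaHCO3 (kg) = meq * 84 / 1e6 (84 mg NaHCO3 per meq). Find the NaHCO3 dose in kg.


Tank volume in L = 427 m^3 * 1000 = 427000 L
Total meq required = 0.84 meq/L * 427000 L = 358680 meq
NaHCO3 mass = 358680 meq * 84 mg/meq / 1e6 = 30.1291 kg

30.1291 kg


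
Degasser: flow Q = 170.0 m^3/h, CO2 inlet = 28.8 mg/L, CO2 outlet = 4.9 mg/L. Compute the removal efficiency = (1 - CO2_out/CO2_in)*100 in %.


CO2_out / CO2_in = 4.9 / 28.8 = 0.17013889
Fraction remaining = 0.17013889
efficiency = (1 - 0.17013889) * 100 = 82.9861 %

82.9861 %


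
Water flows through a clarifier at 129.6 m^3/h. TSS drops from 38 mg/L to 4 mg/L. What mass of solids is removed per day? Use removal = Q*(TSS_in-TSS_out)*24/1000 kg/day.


Concentration drop: TSS_in - TSS_out = 38 - 4 = 34 mg/L
Hourly solids removed = Q * dTSS = 129.6 m^3/h * 34 mg/L = 4406.4 g/h  (m^3/h * mg/L = g/h)
Daily solids removed = 4406.4 * 24 = 105753.6 g/day
Convert g to kg: 105753.6 / 1000 = 105.7536 kg/day

105.7536 kg/day


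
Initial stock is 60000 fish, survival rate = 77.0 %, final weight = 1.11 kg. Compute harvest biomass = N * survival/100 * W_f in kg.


Survivors = 60000 * 77.0/100 = 46200 fish
Harvest biomass = survivors * W_f = 46200 * 1.11 = 51282 kg

51282 kg


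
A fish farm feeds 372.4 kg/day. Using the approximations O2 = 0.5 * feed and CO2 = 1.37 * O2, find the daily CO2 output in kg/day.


O2 = 372.4 * 0.5 = 186.2
CO2 = 186.2 * 1.37 = 255.094

255.094 kg/day


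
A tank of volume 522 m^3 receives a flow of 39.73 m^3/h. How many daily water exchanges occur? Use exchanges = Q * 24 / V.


Daily flow volume = 39.73 m^3/h * 24 h = 953.52 m^3/day
Exchanges = daily flow / tank volume = 953.52 / 522 = 1.82667 exchanges/day

1.82667 exchanges/day


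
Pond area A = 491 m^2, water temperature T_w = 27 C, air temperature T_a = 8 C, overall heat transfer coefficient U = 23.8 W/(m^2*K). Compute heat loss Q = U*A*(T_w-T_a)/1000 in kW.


Temperature difference dT = 27 - 8 = 19 K
Heat loss (W) = U * A * dT = 23.8 * 491 * 19 = 222030.2 W
Convert to kW: 222030.2 / 1000 = 222.0302 kW

222.0302 kW


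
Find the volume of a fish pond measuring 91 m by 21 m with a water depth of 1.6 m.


Base area = L * W = 91 * 21 = 1911 m^2
Volume = area * depth = 1911 * 1.6 = 3057.6 m^3

3057.6 m^3


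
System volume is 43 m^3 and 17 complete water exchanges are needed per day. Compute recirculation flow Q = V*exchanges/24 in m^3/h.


Daily recirculation volume = 43 m^3 * 17 = 731 m^3/day
Flow rate Q = daily volume / 24 h = 731 / 24 = 30.4583 m^3/h

30.4583 m^3/h


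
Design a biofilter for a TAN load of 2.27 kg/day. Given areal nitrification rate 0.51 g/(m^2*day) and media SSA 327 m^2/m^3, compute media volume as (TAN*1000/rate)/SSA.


A = 2.27*1000 / 0.51 = 4450.9804 m^2
V = 4450.9804 / 327 = 13.6116

13.6116 m^3


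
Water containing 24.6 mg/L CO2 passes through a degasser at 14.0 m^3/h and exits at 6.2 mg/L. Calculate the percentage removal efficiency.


CO2_out / CO2_in = 6.2 / 24.6 = 0.25203252
Fraction remaining = 0.25203252
efficiency = (1 - 0.25203252) * 100 = 74.7967 %

74.7967 %


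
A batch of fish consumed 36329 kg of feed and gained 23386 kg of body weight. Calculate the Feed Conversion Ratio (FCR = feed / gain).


FCR = feed consumed / weight gained
FCR = 36329 kg / 23386 kg = 1.55345

1.55345


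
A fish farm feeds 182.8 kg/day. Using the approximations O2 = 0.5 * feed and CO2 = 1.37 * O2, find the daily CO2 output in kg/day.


O2 = 182.8 * 0.5 = 91.4
CO2 = 91.4 * 1.37 = 125.218

125.218 kg/day


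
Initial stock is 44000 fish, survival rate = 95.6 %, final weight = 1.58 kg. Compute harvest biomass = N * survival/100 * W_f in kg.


Survivors = 44000 * 95.6/100 = 42064 fish
Harvest biomass = survivors * W_f = 42064 * 1.58 = 66461.12 kg

66461.12 kg


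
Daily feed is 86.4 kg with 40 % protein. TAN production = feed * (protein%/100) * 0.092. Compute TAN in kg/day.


Protein in feed = 86.4 * 40/100 = 34.56 kg/day
TAN = protein * 0.092 = 34.56 * 0.092 = 3.17952 kg/day

3.17952 kg/day


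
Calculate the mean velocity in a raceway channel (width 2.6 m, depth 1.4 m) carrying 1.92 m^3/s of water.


Cross-sectional area = W * d = 2.6 * 1.4 = 3.64 m^2
Velocity = Q / A = 1.92 / 3.64 = 0.527473 m/s

0.527473 m/s


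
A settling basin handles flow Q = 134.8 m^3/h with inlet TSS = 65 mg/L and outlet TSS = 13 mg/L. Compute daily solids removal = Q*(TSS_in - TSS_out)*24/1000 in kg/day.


Concentration drop: TSS_in - TSS_out = 65 - 13 = 52 mg/L
Hourly solids removed = Q * dTSS = 134.8 m^3/h * 52 mg/L = 7009.6 g/h  (m^3/h * mg/L = g/h)
Daily solids removed = 7009.6 * 24 = 168230.4 g/day
Convert g to kg: 168230.4 / 1000 = 168.2304 kg/day

168.2304 kg/day


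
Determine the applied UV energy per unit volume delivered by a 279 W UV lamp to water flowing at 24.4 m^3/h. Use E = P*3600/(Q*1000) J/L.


Energy delivered per hour = 279 W * 3600 s = 1004400 J/h
Volume treated per hour = 24.4 m^3/h * 1000 = 24400 L/h
dose = 1004400 / 24400 = 41.1639 J/L

41.1639 J/L


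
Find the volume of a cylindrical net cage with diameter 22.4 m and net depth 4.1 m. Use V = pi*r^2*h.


r = d/2 = 22.4/2 = 11.2 m
Base area = pi*r^2 = pi*11.2^2 = 394.08138 m^2
Volume = 394.08138 * 4.1 = 1615.73 m^3

1615.73 m^3


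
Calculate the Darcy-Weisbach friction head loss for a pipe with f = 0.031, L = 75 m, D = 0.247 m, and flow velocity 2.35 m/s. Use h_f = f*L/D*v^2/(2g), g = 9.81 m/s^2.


v^2 = 2.35^2 = 5.5225 m^2/s^2
L/D = 75/0.247 = 303.64372
h_f = f*(L/D)*v^2/(2g) = 0.031 * 303.64372 * 5.5225 / 19.62 = 2.64949 m

2.64949 m


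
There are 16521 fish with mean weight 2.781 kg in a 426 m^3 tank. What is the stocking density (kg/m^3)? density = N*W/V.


Total biomass = 16521 fish * 2.781 kg = 45944.901 kg
Density = total biomass / volume = 45944.901 / 426 = 107.852 kg/m^3

107.852 kg/m^3


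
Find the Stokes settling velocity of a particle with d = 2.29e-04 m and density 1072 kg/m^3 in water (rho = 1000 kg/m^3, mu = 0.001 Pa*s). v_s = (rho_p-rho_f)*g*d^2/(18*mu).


Density difference: rho_p - rho_f = 1072 - 1000 = 72 kg/m^3
d^2 = (2.29e-04)^2 = 5.2441e-08 m^2
Numerator = (rho_p - rho_f) * g * d^2 = 72 * 9.81 * 5.2441e-08 = 3.7040127e-05
Denominator = 18 * mu = 18 * 0.001 = 0.018
v_s = 3.7040127e-05 / 0.018 = 0.00205778 m/s
Check: Re = rho_f * v_s * d / mu = 1000 * 0.00205778 * 2.29e-04 / 0.001 = 0.471 < 1, so Stokes' law applies.

0.00205778 m/s


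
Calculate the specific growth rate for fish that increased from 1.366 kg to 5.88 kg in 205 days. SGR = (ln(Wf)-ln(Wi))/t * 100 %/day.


ln(W_f) = ln(5.88) = 1.7715568
ln(W_i) = ln(1.366) = 0.31188676
ln(W_f) - ln(W_i) = 1.7715568 - 0.31188676 = 1.45967
SGR = 1.45967 / 205 * 100 = 0.712034 %/day

0.712034 %/day


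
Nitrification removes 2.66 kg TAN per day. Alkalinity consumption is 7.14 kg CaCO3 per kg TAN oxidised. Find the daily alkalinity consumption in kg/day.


Alkalinity factor: 7.14 kg CaCO3 consumed per kg TAN nitrified
alk = 2.66 kg TAN * 7.14 = 18.9924 kg CaCO3/day

18.9924 kg CaCO3/day


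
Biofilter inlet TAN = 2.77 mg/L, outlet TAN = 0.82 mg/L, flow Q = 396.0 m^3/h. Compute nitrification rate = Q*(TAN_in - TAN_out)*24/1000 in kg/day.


Concentration drop: TAN_in - TAN_out = 2.77 - 0.82 = 1.95 mg/L
Hourly TAN removed = Q * dTAN = 396.0 m^3/h * 1.95 mg/L = 772.2 g/h  (m^3/h * mg/L = g/h)
Daily TAN removed = 772.2 * 24 = 18532.8 g/day
Convert to kg/day: 18532.8 / 1000 = 18.5328 kg/day

18.5328 kg/day


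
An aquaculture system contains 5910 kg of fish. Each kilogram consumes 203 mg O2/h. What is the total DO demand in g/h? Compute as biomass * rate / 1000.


Total O2 consumption (mg/h) = 5910 kg * 203 mg/(kg*h) = 1199730 mg/h
Convert to g/h: 1199730 / 1000 = 1199.73 g/h

1199.73 g/h


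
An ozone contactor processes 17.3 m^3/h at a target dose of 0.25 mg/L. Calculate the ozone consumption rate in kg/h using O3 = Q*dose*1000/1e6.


O3 demand (mg/h) = Q * dose * 1000 = 17.3 * 0.25 * 1000 = 4325 mg/h
Convert mg to kg: 4325 / 1e6 = 0.004325 kg/h

0.004325 kg/h


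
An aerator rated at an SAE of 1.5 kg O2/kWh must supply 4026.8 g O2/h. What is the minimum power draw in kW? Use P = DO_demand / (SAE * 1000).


SAE in g O2/kWh = 1.5 * 1000 = 1500 g/kWh
P = DO_demand / SAE_g = 4026.8 / 1500 = 2.68453 kW

2.68453 kW


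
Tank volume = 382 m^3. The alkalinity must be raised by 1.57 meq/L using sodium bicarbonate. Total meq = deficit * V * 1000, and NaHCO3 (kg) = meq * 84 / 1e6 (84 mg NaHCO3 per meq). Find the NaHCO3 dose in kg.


Tank volume in L = 382 m^3 * 1000 = 382000 L
Total meq required = 1.57 meq/L * 382000 L = 599740 meq
NaHCO3 mass = 599740 meq * 84 mg/meq / 1e6 = 50.3782 kg

50.3782 kg


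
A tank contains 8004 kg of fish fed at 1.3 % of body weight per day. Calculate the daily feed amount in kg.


Feeding rate fraction = 1.3% / 100 = 0.013
Daily feed = 8004 kg * 0.013 = 104.052 kg/day

104.052 kg/day


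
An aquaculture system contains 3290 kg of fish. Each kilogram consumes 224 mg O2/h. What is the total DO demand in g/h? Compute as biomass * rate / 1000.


Total O2 consumption (mg/h) = 3290 kg * 224 mg/(kg*h) = 736960 mg/h
Convert to g/h: 736960 / 1000 = 736.96 g/h

736.96 g/h


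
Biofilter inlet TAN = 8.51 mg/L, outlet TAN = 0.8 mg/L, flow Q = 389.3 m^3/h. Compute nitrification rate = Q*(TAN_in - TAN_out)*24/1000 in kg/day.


Concentration drop: TAN_in - TAN_out = 8.51 - 0.8 = 7.71 mg/L
Hourly TAN removed = Q * dTAN = 389.3 m^3/h * 7.71 mg/L = 3001.503 g/h  (m^3/h * mg/L = g/h)
Daily TAN removed = 3001.503 * 24 = 72036.072 g/day
Convert to kg/day: 72036.072 / 1000 = 72.036072 kg/day

72.036072 kg/day


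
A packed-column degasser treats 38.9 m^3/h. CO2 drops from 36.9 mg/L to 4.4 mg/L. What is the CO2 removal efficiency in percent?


CO2_out / CO2_in = 4.4 / 36.9 = 0.11924119
Fraction remaining = 0.11924119
efficiency = (1 - 0.11924119) * 100 = 88.0759 %

88.0759 %


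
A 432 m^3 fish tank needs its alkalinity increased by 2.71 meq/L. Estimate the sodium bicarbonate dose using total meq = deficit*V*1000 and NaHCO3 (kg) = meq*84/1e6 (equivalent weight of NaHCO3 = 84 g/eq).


Tank volume in L = 432 m^3 * 1000 = 432000 L
Total meq required = 2.71 meq/L * 432000 L = 1170720 meq
NaHCO3 mass = 1170720 meq * 84 mg/meq / 1e6 = 98.3405 kg

98.3405 kg


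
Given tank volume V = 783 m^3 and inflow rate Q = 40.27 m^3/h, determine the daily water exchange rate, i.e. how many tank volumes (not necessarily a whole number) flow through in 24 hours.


Daily flow volume = 40.27 m^3/h * 24 h = 966.48 m^3/day
Exchanges = daily flow / tank volume = 966.48 / 783 = 1.23433 exchanges/day

1.23433 exchanges/day


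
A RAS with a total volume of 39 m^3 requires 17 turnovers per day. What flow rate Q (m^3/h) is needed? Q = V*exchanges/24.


Daily recirculation volume = 39 m^3 * 17 = 663 m^3/day
Flow rate Q = daily volume / 24 h = 663 / 24 = 27.625 m^3/h

27.625 m^3/h


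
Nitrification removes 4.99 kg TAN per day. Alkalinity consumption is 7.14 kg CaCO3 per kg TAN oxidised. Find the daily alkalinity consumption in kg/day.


Alkalinity factor: 7.14 kg CaCO3 consumed per kg TAN nitrified
alk = 4.99 kg TAN * 7.14 = 35.6286 kg CaCO3/day

35.6286 kg CaCO3/day


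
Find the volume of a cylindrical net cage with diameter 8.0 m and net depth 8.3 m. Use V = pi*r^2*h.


r = d/2 = 8.0/2 = 4 m
Base area = pi*r^2 = pi*4^2 = 50.265482 m^2
Volume = 50.265482 * 8.3 = 417.204 m^3

417.204 m^3


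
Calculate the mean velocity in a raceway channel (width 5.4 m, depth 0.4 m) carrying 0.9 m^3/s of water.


Cross-sectional area = W * d = 5.4 * 0.4 = 2.16 m^2
Velocity = Q / A = 0.9 / 2.16 = 0.416667 m/s

0.416667 m/s


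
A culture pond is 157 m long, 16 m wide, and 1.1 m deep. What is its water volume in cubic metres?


Base area = L * W = 157 * 16 = 2512 m^2
Volume = area * depth = 2512 * 1.1 = 2763.2 m^3

2763.2 m^3


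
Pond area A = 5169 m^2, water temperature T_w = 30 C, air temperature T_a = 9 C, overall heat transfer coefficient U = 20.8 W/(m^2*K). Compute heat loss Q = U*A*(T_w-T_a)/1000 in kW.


Temperature difference dT = 30 - 9 = 21 K
Heat loss (W) = U * A * dT = 20.8 * 5169 * 21 = 2257819.2 W
Convert to kW: 2257819.2 / 1000 = 2257.8192 kW

2257.8192 kW


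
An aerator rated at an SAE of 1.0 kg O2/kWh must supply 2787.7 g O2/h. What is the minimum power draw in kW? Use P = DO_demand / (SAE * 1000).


SAE in g O2/kWh = 1.0 * 1000 = 1000 g/kWh
P = DO_demand / SAE_g = 2787.7 / 1000 = 2.7877 kW

2.7877 kW


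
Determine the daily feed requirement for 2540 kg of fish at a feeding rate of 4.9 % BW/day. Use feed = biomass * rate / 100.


Feeding rate fraction = 4.9% / 100 = 0.049
Daily feed = 2540 kg * 0.049 = 124.46 kg/day

124.46 kg/day


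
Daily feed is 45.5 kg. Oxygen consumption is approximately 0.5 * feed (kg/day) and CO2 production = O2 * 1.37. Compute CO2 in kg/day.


O2 = 45.5 * 0.5 = 22.75
CO2 = 22.75 * 1.37 = 31.1675

31.1675 kg/day


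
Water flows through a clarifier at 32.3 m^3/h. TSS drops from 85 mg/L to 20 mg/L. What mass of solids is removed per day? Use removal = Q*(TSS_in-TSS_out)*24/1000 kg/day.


Concentration drop: TSS_in - TSS_out = 85 - 20 = 65 mg/L
Hourly solids removed = Q * dTSS = 32.3 m^3/h * 65 mg/L = 2099.5 g/h  (m^3/h * mg/L = g/h)
Daily solids removed = 2099.5 * 24 = 50388 g/day
Convert g to kg: 50388 / 1000 = 50.388 kg/day

50.388 kg/day


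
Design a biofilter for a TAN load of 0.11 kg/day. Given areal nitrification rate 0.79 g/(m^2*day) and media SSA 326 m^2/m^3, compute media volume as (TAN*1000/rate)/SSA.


A = 0.11*1000 / 0.79 = 139.24051 m^2
V = 139.24051 / 326 = 0.427118

0.427118 m^3


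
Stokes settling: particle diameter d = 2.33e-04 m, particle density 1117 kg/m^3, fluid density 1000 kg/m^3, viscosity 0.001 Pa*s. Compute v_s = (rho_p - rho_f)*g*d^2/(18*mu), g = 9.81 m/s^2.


Density difference: rho_p - rho_f = 1117 - 1000 = 117 kg/m^3
d^2 = (2.33e-04)^2 = 5.4289e-08 m^2
Numerator = (rho_p - rho_f) * g * d^2 = 117 * 9.81 * 5.4289e-08 = 6.2311286e-05
Denominator = 18 * mu = 18 * 0.001 = 0.018
v_s = 6.2311286e-05 / 0.018 = 0.00346174 m/s
Check: Re = rho_f * v_s * d / mu = 1000 * 0.00346174 * 2.33e-04 / 0.001 = 0.807 < 1, so Stokes' law applies.

0.00346174 m/s


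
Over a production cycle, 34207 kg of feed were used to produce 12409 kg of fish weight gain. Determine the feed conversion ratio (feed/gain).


FCR = feed consumed / weight gained
FCR = 34207 kg / 12409 kg = 2.75663

2.75663


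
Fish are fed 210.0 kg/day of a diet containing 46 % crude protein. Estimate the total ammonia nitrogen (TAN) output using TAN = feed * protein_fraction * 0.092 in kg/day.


Protein in feed = 210.0 * 46/100 = 96.6 kg/day
TAN = protein * 0.092 = 96.6 * 0.092 = 8.8872 kg/day

8.8872 kg/day


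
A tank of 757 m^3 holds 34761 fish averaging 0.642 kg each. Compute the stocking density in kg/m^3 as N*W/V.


Total biomass = 34761 fish * 0.642 kg = 22316.562 kg
Density = total biomass / volume = 22316.562 / 757 = 29.4803 kg/m^3

29.4803 kg/m^3


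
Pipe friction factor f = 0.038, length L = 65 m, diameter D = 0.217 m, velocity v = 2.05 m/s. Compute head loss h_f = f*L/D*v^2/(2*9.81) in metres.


v^2 = 2.05^2 = 4.2025 m^2/s^2
L/D = 65/0.217 = 299.53917
h_f = f*(L/D)*v^2/(2g) = 0.038 * 299.53917 * 4.2025 / 19.62 = 2.43807 m

2.43807 m


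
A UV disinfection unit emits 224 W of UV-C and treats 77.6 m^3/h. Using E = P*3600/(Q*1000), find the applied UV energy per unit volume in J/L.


Energy delivered per hour = 224 W * 3600 s = 806400 J/h
Volume treated per hour = 77.6 m^3/h * 1000 = 77600 L/h
dose = 806400 / 77600 = 10.3918 J/L

10.3918 J/L


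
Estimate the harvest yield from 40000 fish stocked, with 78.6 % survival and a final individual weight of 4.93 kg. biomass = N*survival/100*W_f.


Survivors = 40000 * 78.6/100 = 31440 fish
Harvest biomass = survivors * W_f = 31440 * 4.93 = 154999.2 kg

154999.2 kg


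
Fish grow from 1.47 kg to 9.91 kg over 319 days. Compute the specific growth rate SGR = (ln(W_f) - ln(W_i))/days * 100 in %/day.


ln(W_f) = ln(9.91) = 2.2935443
ln(W_i) = ln(1.47) = 0.3852624
ln(W_f) - ln(W_i) = 2.2935443 - 0.3852624 = 1.9082819
SGR = 1.9082819 / 319 * 100 = 0.598207 %/day

0.598207 %/day


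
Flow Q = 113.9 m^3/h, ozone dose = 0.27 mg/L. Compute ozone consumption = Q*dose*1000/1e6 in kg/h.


O3 demand (mg/h) = Q * dose * 1000 = 113.9 * 0.27 * 1000 = 30753 mg/h
Convert mg to kg: 30753 / 1e6 = 0.030753 kg/h

0.030753 kg/h


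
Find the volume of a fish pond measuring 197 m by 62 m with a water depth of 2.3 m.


Base area = L * W = 197 * 62 = 12214 m^2
Volume = area * depth = 12214 * 2.3 = 28092.2 m^3

28092.2 m^3


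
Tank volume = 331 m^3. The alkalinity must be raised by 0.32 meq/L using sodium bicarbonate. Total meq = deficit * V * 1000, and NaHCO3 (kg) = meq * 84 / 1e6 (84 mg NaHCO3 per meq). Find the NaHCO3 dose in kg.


Tank volume in L = 331 m^3 * 1000 = 331000 L
Total meq required = 0.32 meq/L * 331000 L = 105920 meq
NaHCO3 mass = 105920 meq * 84 mg/meq / 1e6 = 8.89728 kg

8.89728 kg


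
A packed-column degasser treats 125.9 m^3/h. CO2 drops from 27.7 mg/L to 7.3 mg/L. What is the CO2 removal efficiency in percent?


CO2_out / CO2_in = 7.3 / 27.7 = 0.26353791
Fraction remaining = 0.26353791
efficiency = (1 - 0.26353791) * 100 = 73.6462 %

73.6462 %


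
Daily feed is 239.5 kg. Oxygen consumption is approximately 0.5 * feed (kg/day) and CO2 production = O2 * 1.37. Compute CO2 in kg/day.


O2 = 239.5 * 0.5 = 119.75
CO2 = 119.75 * 1.37 = 164.0575

164.0575 kg/day


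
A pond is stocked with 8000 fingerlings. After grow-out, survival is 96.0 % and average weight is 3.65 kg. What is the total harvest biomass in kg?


Survivors = 8000 * 96.0/100 = 7680 fish
Harvest biomass = survivors * W_f = 7680 * 3.65 = 28032 kg

28032 kg


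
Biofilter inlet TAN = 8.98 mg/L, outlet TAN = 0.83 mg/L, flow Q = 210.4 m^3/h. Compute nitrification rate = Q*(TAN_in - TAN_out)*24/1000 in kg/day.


Concentration drop: TAN_in - TAN_out = 8.98 - 0.83 = 8.15 mg/L
Hourly TAN removed = Q * dTAN = 210.4 m^3/h * 8.15 mg/L = 1714.76 g/h  (m^3/h * mg/L = g/h)
Daily TAN removed = 1714.76 * 24 = 41154.24 g/day
Convert to kg/day: 41154.24 / 1000 = 41.15424 kg/day

41.15424 kg/day


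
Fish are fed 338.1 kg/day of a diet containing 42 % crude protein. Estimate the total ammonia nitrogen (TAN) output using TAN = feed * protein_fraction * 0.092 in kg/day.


Protein in feed = 338.1 * 42/100 = 142.002 kg/day
TAN = protein * 0.092 = 142.002 * 0.092 = 13.064184 kg/day

13.064184 kg/day


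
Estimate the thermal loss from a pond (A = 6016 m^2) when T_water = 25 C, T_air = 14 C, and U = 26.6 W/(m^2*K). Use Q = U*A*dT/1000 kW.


Temperature difference dT = 25 - 14 = 11 K
Heat loss (W) = U * A * dT = 26.6 * 6016 * 11 = 1760281.6 W
Convert to kW: 1760281.6 / 1000 = 1760.2816 kW

1760.2816 kW


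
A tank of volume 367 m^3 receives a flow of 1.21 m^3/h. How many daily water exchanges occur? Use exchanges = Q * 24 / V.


Daily flow volume = 1.21 m^3/h * 24 h = 29.04 m^3/day
Exchanges = daily flow / tank volume = 29.04 / 367 = 0.0791281 exchanges/day

0.0791281 exchanges/day


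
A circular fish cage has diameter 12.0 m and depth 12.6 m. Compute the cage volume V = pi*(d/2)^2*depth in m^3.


r = d/2 = 12.0/2 = 6 m
Base area = pi*r^2 = pi*6^2 = 113.09734 m^2
Volume = 113.09734 * 12.6 = 1425.03 m^3

1425.03 m^3


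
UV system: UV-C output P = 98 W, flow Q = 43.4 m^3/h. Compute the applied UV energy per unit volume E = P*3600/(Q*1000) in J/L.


Energy delivered per hour = 98 W * 3600 s = 352800 J/h
Volume treated per hour = 43.4 m^3/h * 1000 = 43400 L/h
dose = 352800 / 43400 = 8.12903 J/L

8.12903 J/L


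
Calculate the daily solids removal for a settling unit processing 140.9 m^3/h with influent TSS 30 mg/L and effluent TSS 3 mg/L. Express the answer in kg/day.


Concentration drop: TSS_in - TSS_out = 30 - 3 = 27 mg/L
Hourly solids removed = Q * dTSS = 140.9 m^3/h * 27 mg/L = 3804.3 g/h  (m^3/h * mg/L = g/h)
Daily solids removed = 3804.3 * 24 = 91303.2 g/day
Convert g to kg: 91303.2 / 1000 = 91.3032 kg/day

91.3032 kg/day


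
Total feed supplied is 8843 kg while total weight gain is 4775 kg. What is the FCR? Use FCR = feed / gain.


FCR = feed consumed / weight gained
FCR = 8843 kg / 4775 kg = 1.85194

1.85194


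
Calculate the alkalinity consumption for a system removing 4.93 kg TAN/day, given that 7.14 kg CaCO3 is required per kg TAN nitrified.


Alkalinity factor: 7.14 kg CaCO3 consumed per kg TAN nitrified
alk = 4.93 kg TAN * 7.14 = 35.2002 kg CaCO3/day

35.2002 kg CaCO3/day


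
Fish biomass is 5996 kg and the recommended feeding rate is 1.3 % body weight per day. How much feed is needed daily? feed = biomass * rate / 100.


Feeding rate fraction = 1.3% / 100 = 0.013
Daily feed = 5996 kg * 0.013 = 77.948 kg/day

77.948 kg/day


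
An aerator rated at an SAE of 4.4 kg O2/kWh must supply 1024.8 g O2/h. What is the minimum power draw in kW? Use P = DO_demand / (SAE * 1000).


SAE in g O2/kWh = 4.4 * 1000 = 4400 g/kWh
P = DO_demand / SAE_g = 1024.8 / 4400 = 0.232909 kW

0.232909 kW


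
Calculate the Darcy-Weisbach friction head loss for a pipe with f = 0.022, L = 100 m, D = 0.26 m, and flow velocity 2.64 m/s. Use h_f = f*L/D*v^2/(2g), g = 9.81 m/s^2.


v^2 = 2.64^2 = 6.9696 m^2/s^2
L/D = 100/0.26 = 384.61538
h_f = f*(L/D)*v^2/(2g) = 0.022 * 384.61538 * 6.9696 / 19.62 = 3.00579 m

3.00579 m


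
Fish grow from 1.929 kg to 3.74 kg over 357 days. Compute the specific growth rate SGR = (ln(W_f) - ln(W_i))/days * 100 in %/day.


ln(W_f) = ln(3.74) = 1.3190856
ln(W_i) = ln(1.929) = 0.65700173
ln(W_f) - ln(W_i) = 1.3190856 - 0.65700173 = 0.66208387
SGR = 0.66208387 / 357 * 100 = 0.185458 %/day

0.185458 %/day


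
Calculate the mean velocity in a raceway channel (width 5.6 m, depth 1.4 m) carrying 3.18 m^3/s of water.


Cross-sectional area = W * d = 5.6 * 1.4 = 7.84 m^2
Velocity = Q / A = 3.18 / 7.84 = 0.405612 m/s

0.405612 m/s


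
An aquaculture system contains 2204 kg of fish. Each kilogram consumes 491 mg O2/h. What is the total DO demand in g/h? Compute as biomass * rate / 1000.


Total O2 consumption (mg/h) = 2204 kg * 491 mg/(kg*h) = 1082164 mg/h
Convert to g/h: 1082164 / 1000 = 1082.164 g/h

1082.164 g/h


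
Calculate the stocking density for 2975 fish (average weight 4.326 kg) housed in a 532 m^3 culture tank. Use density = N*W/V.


Total biomass = 2975 fish * 4.326 kg = 12869.85 kg
Density = total biomass / volume = 12869.85 / 532 = 24.1914 kg/m^3

24.1914 kg/m^3


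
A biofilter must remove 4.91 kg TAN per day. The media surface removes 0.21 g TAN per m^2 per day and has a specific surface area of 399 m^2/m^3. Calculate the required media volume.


A = 4.91*1000 / 0.21 = 23380.952 m^2
V = 23380.952 / 399 = 58.5989

58.5989 m^3


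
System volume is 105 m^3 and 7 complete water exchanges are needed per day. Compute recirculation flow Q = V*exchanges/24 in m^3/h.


Daily recirculation volume = 105 m^3 * 7 = 735 m^3/day
Flow rate Q = daily volume / 24 h = 735 / 24 = 30.625 m^3/h

30.625 m^3/h


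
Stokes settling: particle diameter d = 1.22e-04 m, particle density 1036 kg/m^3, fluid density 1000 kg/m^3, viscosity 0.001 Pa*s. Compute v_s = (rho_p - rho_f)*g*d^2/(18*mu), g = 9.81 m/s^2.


Density difference: rho_p - rho_f = 1036 - 1000 = 36 kg/m^3
d^2 = (1.22e-04)^2 = 1.4884e-08 m^2
Numerator = (rho_p - rho_f) * g * d^2 = 36 * 9.81 * 1.4884e-08 = 5.2564334e-06
Denominator = 18 * mu = 18 * 0.001 = 0.018
v_s = 5.2564334e-06 / 0.018 = 2.92024e-04 m/s
Check: Re = rho_f * v_s * d / mu = 1000 * 2.92024e-04 * 1.22e-04 / 0.001 = 0.0356 < 1, so Stokes' law applies.

2.92024e-04 m/s


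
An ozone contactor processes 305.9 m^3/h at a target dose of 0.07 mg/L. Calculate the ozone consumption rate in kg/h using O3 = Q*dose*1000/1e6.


O3 demand (mg/h) = Q * dose * 1000 = 305.9 * 0.07 * 1000 = 21413 mg/h
Convert mg to kg: 21413 / 1e6 = 0.021413 kg/h

0.021413 kg/h


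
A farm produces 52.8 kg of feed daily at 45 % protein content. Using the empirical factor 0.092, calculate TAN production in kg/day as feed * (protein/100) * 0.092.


Protein in feed = 52.8 * 45/100 = 23.76 kg/day
TAN = protein * 0.092 = 23.76 * 0.092 = 2.18592 kg/day

2.18592 kg/day


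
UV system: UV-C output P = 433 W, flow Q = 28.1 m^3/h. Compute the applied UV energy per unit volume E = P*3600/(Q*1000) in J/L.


Energy delivered per hour = 433 W * 3600 s = 1558800 J/h
Volume treated per hour = 28.1 m^3/h * 1000 = 28100 L/h
dose = 1558800 / 28100 = 55.4733 J/L

55.4733 J/L


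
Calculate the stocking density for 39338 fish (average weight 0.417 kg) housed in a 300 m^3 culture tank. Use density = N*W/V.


Total biomass = 39338 fish * 0.417 kg = 16403.946 kg
Density = total biomass / volume = 16403.946 / 300 = 54.6798 kg/m^3

54.6798 kg/m^3


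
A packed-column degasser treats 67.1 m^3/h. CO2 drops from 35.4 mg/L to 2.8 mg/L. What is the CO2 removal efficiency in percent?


CO2_out / CO2_in = 2.8 / 35.4 = 0.079096045
Fraction remaining = 0.079096045
efficiency = (1 - 0.079096045) * 100 = 92.0904 %

92.0904 %


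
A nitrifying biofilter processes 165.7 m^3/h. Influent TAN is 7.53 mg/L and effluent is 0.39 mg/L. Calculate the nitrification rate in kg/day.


Concentration drop: TAN_in - TAN_out = 7.53 - 0.39 = 7.14 mg/L
Hourly TAN removed = Q * dTAN = 165.7 m^3/h * 7.14 mg/L = 1183.098 g/h  (m^3/h * mg/L = g/h)
Daily TAN removed = 1183.098 * 24 = 28394.352 g/day
Convert to kg/day: 28394.352 / 1000 = 28.394352 kg/day

28.394352 kg/day


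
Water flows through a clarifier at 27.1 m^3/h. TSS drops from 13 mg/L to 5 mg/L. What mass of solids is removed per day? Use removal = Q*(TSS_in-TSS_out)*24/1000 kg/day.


Concentration drop: TSS_in - TSS_out = 13 - 5 = 8 mg/L
Hourly solids removed = Q * dTSS = 27.1 m^3/h * 8 mg/L = 216.8 g/h  (m^3/h * mg/L = g/h)
Daily solids removed = 216.8 * 24 = 5203.2 g/day
Convert g to kg: 5203.2 / 1000 = 5.2032 kg/day

5.2032 kg/day


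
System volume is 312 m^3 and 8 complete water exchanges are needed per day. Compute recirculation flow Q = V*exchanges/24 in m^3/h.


Daily recirculation volume = 312 m^3 * 8 = 2496 m^3/day
Flow rate Q = daily volume / 24 h = 2496 / 24 = 104 m^3/h

104 m^3/h


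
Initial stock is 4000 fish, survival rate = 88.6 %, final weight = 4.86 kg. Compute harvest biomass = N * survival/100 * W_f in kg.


Survivors = 4000 * 88.6/100 = 3544 fish
Harvest biomass = survivors * W_f = 3544 * 4.86 = 17223.84 kg

17223.84 kg


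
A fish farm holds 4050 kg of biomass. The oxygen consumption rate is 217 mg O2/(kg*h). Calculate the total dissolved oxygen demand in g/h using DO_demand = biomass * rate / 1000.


Total O2 consumption (mg/h) = 4050 kg * 217 mg/(kg*h) = 878850 mg/h
Convert to g/h: 878850 / 1000 = 878.85 g/h

878.85 g/h


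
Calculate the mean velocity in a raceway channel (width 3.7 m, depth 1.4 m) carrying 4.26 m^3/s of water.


Cross-sectional area = W * d = 3.7 * 1.4 = 5.18 m^2
Velocity = Q / A = 4.26 / 5.18 = 0.822394 m/s

0.822394 m/s


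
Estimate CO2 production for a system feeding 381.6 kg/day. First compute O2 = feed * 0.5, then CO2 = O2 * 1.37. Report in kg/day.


O2 = 381.6 * 0.5 = 190.8
CO2 = 190.8 * 1.37 = 261.396

261.396 kg/day


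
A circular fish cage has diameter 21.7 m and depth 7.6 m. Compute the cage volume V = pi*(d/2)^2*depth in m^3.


r = d/2 = 21.7/2 = 10.85 m
Base area = pi*r^2 = pi*10.85^2 = 369.83614 m^2
Volume = 369.83614 * 7.6 = 2810.75 m^3

2810.75 m^3


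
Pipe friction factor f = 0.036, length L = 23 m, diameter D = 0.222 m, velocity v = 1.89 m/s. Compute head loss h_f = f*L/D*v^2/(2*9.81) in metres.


v^2 = 1.89^2 = 3.5721 m^2/s^2
L/D = 23/0.222 = 103.6036
h_f = f*(L/D)*v^2/(2g) = 0.036 * 103.6036 * 3.5721 / 19.62 = 0.67905 m

0.67905 m


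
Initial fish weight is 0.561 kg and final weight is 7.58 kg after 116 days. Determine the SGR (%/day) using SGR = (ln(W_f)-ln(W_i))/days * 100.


ln(W_f) = ln(7.58) = 2.0255132
ln(W_i) = ln(0.561) = -0.57803437
ln(W_f) - ln(W_i) = 2.0255132 - -0.57803437 = 2.6035476
SGR = 2.6035476 / 116 * 100 = 2.24444 %/day

2.24444 %/day


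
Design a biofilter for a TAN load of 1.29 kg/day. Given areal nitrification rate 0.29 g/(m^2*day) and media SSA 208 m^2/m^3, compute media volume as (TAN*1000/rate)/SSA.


A = 1.29*1000 / 0.29 = 4448.2759 m^2
V = 4448.2759 / 208 = 21.3859

21.3859 m^3


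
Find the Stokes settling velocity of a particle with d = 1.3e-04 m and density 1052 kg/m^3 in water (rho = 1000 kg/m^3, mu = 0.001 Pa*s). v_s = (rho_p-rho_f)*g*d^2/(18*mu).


Density difference: rho_p - rho_f = 1052 - 1000 = 52 kg/m^3
d^2 = (1.3e-04)^2 = 1.69e-08 m^2
Numerator = (rho_p - rho_f) * g * d^2 = 52 * 9.81 * 1.69e-08 = 8.621028e-06
Denominator = 18 * mu = 18 * 0.001 = 0.018
v_s = 8.621028e-06 / 0.018 = 4.78946e-04 m/s
Check: Re = rho_f * v_s * d / mu = 1000 * 4.78946e-04 * 1.3e-04 / 0.001 = 0.0623 < 1, so Stokes' law applies.

4.78946e-04 m/s


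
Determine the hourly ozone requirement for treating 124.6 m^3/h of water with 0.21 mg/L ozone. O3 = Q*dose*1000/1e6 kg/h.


O3 demand (mg/h) = Q * dose * 1000 = 124.6 * 0.21 * 1000 = 26166 mg/h
Convert mg to kg: 26166 / 1e6 = 0.026166 kg/h

0.026166 kg/h


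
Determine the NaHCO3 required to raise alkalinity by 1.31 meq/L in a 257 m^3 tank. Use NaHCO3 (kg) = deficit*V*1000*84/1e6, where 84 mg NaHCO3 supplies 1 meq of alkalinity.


Tank volume in L = 257 m^3 * 1000 = 257000 L
Total meq required = 1.31 meq/L * 257000 L = 336670 meq
NaHCO3 mass = 336670 meq * 84 mg/meq / 1e6 = 28.2803 kg

28.2803 kg


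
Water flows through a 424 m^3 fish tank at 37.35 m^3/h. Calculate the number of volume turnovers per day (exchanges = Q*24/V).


Daily flow volume = 37.35 m^3/h * 24 h = 896.4 m^3/day
Exchanges = daily flow / tank volume = 896.4 / 424 = 2.11415 exchanges/day

2.11415 exchanges/day


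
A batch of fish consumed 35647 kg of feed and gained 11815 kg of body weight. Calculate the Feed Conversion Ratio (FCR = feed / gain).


FCR = feed consumed / weight gained
FCR = 35647 kg / 11815 kg = 3.0171

3.0171


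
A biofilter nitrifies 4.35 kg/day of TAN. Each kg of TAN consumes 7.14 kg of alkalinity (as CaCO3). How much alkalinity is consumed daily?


Alkalinity factor: 7.14 kg CaCO3 consumed per kg TAN nitrified
alk = 4.35 kg TAN * 7.14 = 31.059 kg CaCO3/day

31.059 kg CaCO3/day


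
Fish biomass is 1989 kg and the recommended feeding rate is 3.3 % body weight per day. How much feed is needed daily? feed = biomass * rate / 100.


Feeding rate fraction = 3.3% / 100 = 0.033
Daily feed = 1989 kg * 0.033 = 65.637 kg/day

65.637 kg/day


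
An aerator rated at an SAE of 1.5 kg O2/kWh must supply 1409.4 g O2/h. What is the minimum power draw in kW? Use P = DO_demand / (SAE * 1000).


SAE in g O2/kWh = 1.5 * 1000 = 1500 g/kWh
P = DO_demand / SAE_g = 1409.4 / 1500 = 0.9396 kW

0.9396 kW


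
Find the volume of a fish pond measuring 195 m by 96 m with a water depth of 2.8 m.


Base area = L * W = 195 * 96 = 18720 m^2
Volume = area * depth = 18720 * 2.8 = 52416 m^3

52416 m^3


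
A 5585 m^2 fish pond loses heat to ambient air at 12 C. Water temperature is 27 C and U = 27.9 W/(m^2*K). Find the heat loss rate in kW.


Temperature difference dT = 27 - 12 = 15 K
Heat loss (W) = U * A * dT = 27.9 * 5585 * 15 = 2337322.5 W
Convert to kW: 2337322.5 / 1000 = 2337.3225 kW

2337.3225 kW


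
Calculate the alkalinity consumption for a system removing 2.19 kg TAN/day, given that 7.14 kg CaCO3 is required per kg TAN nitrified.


Alkalinity factor: 7.14 kg CaCO3 consumed per kg TAN nitrified
alk = 2.19 kg TAN * 7.14 = 15.6366 kg CaCO3/day

15.6366 kg CaCO3/day


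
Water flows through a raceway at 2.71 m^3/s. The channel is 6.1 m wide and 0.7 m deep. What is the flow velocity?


Cross-sectional area = W * d = 6.1 * 0.7 = 4.27 m^2
Velocity = Q / A = 2.71 / 4.27 = 0.63466 m/s

0.63466 m/s


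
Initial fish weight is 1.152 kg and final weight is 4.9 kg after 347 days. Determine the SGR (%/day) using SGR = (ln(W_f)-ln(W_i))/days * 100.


ln(W_f) = ln(4.9) = 1.5892352
ln(W_i) = ln(1.152) = 0.14149956
ln(W_f) - ln(W_i) = 1.5892352 - 0.14149956 = 1.4477356
SGR = 1.4477356 / 347 * 100 = 0.417215 %/day

0.417215 %/day


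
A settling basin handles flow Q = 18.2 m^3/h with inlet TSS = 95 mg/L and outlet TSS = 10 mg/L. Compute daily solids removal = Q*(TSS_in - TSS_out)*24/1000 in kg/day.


Concentration drop: TSS_in - TSS_out = 95 - 10 = 85 mg/L
Hourly solids removed = Q * dTSS = 18.2 m^3/h * 85 mg/L = 1547 g/h  (m^3/h * mg/L = g/h)
Daily solids removed = 1547 * 24 = 37128 g/day
Convert g to kg: 37128 / 1000 = 37.128 kg/day

37.128 kg/day


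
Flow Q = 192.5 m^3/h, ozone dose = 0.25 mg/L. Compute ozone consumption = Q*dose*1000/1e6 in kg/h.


O3 demand (mg/h) = Q * dose * 1000 = 192.5 * 0.25 * 1000 = 48125 mg/h
Convert mg to kg: 48125 / 1e6 = 0.048125 kg/h

0.048125 kg/h


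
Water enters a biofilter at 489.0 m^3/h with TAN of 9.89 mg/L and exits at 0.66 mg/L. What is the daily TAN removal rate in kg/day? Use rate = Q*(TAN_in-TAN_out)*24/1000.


Concentration drop: TAN_in - TAN_out = 9.89 - 0.66 = 9.23 mg/L
Hourly TAN removed = Q * dTAN = 489.0 m^3/h * 9.23 mg/L = 4513.47 g/h  (m^3/h * mg/L = g/h)
Daily TAN removed = 4513.47 * 24 = 108323.28 g/day
Convert to kg/day: 108323.28 / 1000 = 108.32328 kg/day

108.32328 kg/day


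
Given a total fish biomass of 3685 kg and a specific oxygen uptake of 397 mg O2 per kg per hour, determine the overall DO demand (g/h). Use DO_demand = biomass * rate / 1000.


Total O2 consumption (mg/h) = 3685 kg * 397 mg/(kg*h) = 1462945 mg/h
Convert to g/h: 1462945 / 1000 = 1462.945 g/h

1462.945 g/h


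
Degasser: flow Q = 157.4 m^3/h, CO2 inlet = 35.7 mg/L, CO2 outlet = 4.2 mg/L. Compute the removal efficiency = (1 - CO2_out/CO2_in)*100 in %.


CO2_out / CO2_in = 4.2 / 35.7 = 0.11764706
Fraction remaining = 0.11764706
efficiency = (1 - 0.11764706) * 100 = 88.2353 %

88.2353 %


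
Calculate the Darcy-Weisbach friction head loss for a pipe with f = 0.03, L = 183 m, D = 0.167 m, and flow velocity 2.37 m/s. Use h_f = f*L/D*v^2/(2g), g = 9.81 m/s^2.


v^2 = 2.37^2 = 5.6169 m^2/s^2
L/D = 183/0.167 = 1095.8084
h_f = f*(L/D)*v^2/(2g) = 0.03 * 1095.8084 * 5.6169 / 19.62 = 9.41139 m

9.41139 m


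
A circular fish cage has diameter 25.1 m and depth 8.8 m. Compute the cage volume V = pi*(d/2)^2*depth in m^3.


r = d/2 = 25.1/2 = 12.55 m
Base area = pi*r^2 = pi*12.55^2 = 494.8087 m^2
Volume = 494.8087 * 8.8 = 4354.32 m^3

4354.32 m^3


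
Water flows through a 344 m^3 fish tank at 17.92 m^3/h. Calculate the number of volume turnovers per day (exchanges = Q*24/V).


Daily flow volume = 17.92 m^3/h * 24 h = 430.08 m^3/day
Exchanges = daily flow / tank volume = 430.08 / 344 = 1.25023 exchanges/day

1.25023 exchanges/day


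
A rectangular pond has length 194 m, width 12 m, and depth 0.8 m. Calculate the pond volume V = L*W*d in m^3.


Base area = L * W = 194 * 12 = 2328 m^2
Volume = area * depth = 2328 * 0.8 = 1862.4 m^3

1862.4 m^3


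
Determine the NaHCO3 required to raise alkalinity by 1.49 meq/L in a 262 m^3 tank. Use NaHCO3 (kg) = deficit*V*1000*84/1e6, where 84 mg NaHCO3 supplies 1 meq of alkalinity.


Tank volume in L = 262 m^3 * 1000 = 262000 L
Total meq required = 1.49 meq/L * 262000 L = 390380 meq
NaHCO3 mass = 390380 meq * 84 mg/meq / 1e6 = 32.7919 kg

32.7919 kg


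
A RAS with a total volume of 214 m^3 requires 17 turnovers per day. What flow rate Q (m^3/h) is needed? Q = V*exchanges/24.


Daily recirculation volume = 214 m^3 * 17 = 3638 m^3/day
Flow rate Q = daily volume / 24 h = 3638 / 24 = 151.583 m^3/h

151.583 m^3/h


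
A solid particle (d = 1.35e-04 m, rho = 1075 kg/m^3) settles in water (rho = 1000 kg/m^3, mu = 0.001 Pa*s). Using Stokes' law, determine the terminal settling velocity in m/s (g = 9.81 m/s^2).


Density difference: rho_p - rho_f = 1075 - 1000 = 75 kg/m^3
d^2 = (1.35e-04)^2 = 1.8225e-08 m^2
Numerator = (rho_p - rho_f) * g * d^2 = 75 * 9.81 * 1.8225e-08 = 1.3409044e-05
Denominator = 18 * mu = 18 * 0.001 = 0.018
v_s = 1.3409044e-05 / 0.018 = 7.44947e-04 m/s
Check: Re = rho_f * v_s * d / mu = 1000 * 7.44947e-04 * 1.35e-04 / 0.001 = 0.101 < 1, so Stokes' law applies.

7.44947e-04 m/s


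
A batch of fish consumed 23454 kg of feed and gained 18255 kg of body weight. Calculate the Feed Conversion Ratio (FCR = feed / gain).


FCR = feed consumed / weight gained
FCR = 23454 kg / 18255 kg = 1.2848

1.2848


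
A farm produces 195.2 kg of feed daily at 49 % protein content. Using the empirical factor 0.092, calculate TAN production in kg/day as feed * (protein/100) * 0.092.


Protein in feed = 195.2 * 49/100 = 95.648 kg/day
TAN = protein * 0.092 = 95.648 * 0.092 = 8.799616 kg/day

8.799616 kg/day


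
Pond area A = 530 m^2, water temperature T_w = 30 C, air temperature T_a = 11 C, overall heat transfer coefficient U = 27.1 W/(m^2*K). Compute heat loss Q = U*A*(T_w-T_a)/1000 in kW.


Temperature difference dT = 30 - 11 = 19 K
Heat loss (W) = U * A * dT = 27.1 * 530 * 19 = 272897 W
Convert to kW: 272897 / 1000 = 272.897 kW

272.897 kW
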